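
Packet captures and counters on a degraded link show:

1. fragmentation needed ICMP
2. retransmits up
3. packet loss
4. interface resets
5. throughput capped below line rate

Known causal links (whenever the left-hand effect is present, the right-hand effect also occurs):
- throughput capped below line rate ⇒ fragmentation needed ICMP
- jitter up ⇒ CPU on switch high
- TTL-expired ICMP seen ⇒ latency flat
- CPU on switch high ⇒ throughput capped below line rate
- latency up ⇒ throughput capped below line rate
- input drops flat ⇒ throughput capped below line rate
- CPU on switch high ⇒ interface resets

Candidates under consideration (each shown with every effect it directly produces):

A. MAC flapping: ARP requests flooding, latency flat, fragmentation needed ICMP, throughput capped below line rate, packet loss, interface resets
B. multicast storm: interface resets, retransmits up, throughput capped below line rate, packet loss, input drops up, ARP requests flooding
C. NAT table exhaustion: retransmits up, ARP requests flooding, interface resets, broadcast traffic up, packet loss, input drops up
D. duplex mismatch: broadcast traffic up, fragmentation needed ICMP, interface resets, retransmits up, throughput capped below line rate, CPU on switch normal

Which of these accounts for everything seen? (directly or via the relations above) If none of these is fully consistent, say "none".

Per-candidate check:
(A) MAC flapping — fragmentation needed ICMP +; retransmits up -; packet loss +; interface resets +; throughput capped below line rate +
(B) multicast storm — accounts for every observation (fragmentation needed ICMP via throughput capped below line rate → fragmentation needed ICMP)
(C) NAT table exhaustion — does not account for fragmentation needed ICMP, throughput capped below line rate
(D) duplex mismatch — fragmentation needed ICMP +; retransmits up +; packet loss -; interface resets +; throughput capped below line rate +
(B) is the only candidate with no mismatches.

B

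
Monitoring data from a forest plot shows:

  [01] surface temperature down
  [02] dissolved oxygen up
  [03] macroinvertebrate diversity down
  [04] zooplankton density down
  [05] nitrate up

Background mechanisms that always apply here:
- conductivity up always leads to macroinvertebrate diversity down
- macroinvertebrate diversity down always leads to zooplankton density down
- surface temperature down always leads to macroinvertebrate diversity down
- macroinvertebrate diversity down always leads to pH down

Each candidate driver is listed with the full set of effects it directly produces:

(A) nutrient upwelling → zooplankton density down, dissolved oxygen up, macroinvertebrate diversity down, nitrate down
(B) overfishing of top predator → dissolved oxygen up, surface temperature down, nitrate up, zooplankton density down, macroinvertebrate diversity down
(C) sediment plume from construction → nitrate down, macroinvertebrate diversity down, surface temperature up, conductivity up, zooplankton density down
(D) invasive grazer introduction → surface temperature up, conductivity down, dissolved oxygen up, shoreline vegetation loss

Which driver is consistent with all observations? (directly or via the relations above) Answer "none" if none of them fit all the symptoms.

Checking each candidate against the observations:
(A) nutrient upwelling — surface temperature down -; dissolved oxygen up +; macroinvertebrate diversity down +; zooplankton density down +; nitrate up -
(B) overfishing of top predator — accounts for every observation
(C) sediment plume from construction — surface temperature down -; dissolved oxygen up -; macroinvertebrate diversity down +; zooplankton density down +; nitrate up -
(D) invasive grazer introduction — surface temperature down -; dissolved oxygen up +; macroinvertebrate diversity down -; zooplankton density down -; nitrate up -
Only (B) is consistent with every observation.

B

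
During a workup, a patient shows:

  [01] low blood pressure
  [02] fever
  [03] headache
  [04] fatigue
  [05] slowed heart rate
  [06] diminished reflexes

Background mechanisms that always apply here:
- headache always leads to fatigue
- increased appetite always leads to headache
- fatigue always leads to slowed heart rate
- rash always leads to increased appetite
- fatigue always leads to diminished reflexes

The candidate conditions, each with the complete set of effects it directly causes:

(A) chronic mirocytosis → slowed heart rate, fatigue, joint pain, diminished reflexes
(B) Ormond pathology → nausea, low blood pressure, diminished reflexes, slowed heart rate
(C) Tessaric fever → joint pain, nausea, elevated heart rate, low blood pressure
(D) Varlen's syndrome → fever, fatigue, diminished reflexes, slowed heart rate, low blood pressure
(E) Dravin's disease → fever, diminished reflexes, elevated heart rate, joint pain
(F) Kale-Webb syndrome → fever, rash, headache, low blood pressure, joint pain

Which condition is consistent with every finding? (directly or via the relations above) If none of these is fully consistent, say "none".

Checking each candidate against the observations:
(A) chronic mirocytosis — does not account for low blood pressure, fever, headache
(B) Ormond pathology — does not account for fever, headache, fatigue
(C) Tessaric fever — fails on fever, headache, fatigue, slowed heart rate, diminished reflexes (predicts elevated heart rate, not slowed heart rate)
(D) Varlen's syndrome — does not account for headache
(E) Dravin's disease — low blood pressure NO; fever yes; headache NO; fatigue NO; slowed heart rate NO; diminished reflexes yes
(F) Kale-Webb syndrome — low blood pressure yes; fever yes; headache yes; fatigue yes (by headache → fatigue); slowed heart rate yes (by headache → fatigue → slowed heart rate); diminished reflexes yes (by headache → fatigue → diminished reflexes)
(F) is the only candidate with no mismatches.

F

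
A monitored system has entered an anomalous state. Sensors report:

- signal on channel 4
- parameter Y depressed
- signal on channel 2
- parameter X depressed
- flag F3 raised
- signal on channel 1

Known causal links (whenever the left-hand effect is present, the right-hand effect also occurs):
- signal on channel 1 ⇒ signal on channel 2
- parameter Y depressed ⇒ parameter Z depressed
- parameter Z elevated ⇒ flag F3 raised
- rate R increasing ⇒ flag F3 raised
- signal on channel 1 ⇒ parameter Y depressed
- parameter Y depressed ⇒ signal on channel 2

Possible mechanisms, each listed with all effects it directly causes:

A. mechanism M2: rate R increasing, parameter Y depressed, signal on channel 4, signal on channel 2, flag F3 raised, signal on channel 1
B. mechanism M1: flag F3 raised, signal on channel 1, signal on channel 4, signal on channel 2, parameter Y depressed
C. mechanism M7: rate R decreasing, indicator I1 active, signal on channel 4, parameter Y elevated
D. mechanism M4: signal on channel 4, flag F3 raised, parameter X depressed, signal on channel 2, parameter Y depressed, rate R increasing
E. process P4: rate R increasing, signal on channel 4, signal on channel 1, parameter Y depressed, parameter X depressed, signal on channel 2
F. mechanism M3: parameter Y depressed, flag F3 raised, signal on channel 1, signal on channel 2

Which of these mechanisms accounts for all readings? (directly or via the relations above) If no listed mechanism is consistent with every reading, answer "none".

Per-candidate check:
(A) mechanism M2 — does not account for parameter X depressed
(B) mechanism M1 — does not account for parameter X depressed
(C) mechanism M7 — signal on channel 4 yes; parameter Y depressed NO; signal on channel 2 NO; parameter X depressed NO; flag F3 raised NO; signal on channel 1 NO
(D) mechanism M4 — does not account for signal on channel 1
(E) process P4 — accounts for every observation (flag F3 raised via rate R increasing → flag F3 raised)
(F) mechanism M3 — signal on channel 4 NO; parameter Y depressed yes; signal on channel 2 yes; parameter X depressed NO; flag F3 raised yes; signal on channel 1 yes
Only (E) is consistent with every observation.

E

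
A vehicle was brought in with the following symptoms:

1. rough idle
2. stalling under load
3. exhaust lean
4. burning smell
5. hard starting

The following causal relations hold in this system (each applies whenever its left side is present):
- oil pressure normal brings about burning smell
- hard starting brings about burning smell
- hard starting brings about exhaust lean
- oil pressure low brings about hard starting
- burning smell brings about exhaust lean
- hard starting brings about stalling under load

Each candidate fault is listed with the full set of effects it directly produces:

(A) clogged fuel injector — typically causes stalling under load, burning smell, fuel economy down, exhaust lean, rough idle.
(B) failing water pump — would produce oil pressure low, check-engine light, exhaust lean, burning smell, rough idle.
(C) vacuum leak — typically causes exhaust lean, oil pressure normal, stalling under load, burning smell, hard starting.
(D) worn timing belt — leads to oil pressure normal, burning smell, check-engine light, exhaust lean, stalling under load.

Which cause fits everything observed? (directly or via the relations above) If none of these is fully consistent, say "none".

B

For each candidate, compare predicted effects to what was observed:
(A) clogged fuel injector — rough idle match; stalling under load match; exhaust lean match; burning smell match; hard starting miss
(B) failing water pump — accounts for every observation (stalling under load by oil pressure low → hard starting → stalling under load)
(C) vacuum leak — rough idle miss; stalling under load match; exhaust lean match; burning smell match; hard starting match
(D) worn timing belt — does not account for rough idle, hard starting
(B) alone accounts for all the evidence.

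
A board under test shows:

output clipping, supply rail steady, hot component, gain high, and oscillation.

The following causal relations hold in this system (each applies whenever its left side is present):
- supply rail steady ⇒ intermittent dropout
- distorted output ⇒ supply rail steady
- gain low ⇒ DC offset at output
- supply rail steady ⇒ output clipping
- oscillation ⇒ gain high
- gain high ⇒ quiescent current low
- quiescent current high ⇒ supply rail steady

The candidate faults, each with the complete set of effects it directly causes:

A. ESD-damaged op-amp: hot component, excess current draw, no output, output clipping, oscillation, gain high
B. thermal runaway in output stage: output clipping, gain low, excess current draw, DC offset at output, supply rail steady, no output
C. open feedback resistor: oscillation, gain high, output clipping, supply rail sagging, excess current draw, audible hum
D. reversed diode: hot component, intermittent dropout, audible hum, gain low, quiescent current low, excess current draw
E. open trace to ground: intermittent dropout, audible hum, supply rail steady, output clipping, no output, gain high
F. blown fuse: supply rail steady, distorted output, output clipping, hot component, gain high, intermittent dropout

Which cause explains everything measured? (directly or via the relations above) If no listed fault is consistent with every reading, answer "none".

Checking each candidate against the observations:
(A) ESD-damaged op-amp — output clipping ✓; supply rail steady ✗; hot component ✓; gain high ✓; oscillation ✓
(B) thermal runaway in output stage — output clipping ✓; supply rail steady ✓; hot component ✗; gain high ✗; oscillation ✗
(C) open feedback resistor — fails on supply rail steady, hot component (predicts supply rail sagging, not supply rail steady)
(D) reversed diode — fails on output clipping, supply rail steady, gain high, oscillation (predicts gain low, not gain high)
(E) open trace to ground — output clipping ✓; supply rail steady ✓; hot component ✗; gain high ✓; oscillation ✗
(F) blown fuse — output clipping ✓; supply rail steady ✓; hot component ✓; gain high ✓; oscillation ✗
None of the listed candidates fits everything.

none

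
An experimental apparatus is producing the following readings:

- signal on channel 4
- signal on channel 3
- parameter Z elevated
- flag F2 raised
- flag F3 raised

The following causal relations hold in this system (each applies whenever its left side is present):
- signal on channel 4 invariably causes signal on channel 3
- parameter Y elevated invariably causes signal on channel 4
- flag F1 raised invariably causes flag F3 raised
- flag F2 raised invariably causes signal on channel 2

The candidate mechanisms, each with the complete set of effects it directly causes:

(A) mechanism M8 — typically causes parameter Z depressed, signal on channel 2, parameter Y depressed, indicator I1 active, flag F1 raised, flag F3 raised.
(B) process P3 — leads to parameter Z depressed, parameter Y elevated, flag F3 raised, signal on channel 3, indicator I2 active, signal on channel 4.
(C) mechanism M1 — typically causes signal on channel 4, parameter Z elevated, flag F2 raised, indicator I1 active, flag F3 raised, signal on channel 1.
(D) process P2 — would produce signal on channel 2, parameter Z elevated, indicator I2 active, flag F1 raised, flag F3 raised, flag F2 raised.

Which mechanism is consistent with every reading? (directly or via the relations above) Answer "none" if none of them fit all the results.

Testing each hypothesis:
(A) mechanism M8 — signal on channel 4 ✗; signal on channel 3 ✗; parameter Z elevated ✗; flag F2 raised ✗; flag F3 raised ✓
(B) process P3 — fails on parameter Z elevated, flag F2 raised (predicts parameter Z depressed, not parameter Z elevated)
(C) mechanism M1 — signal on channel 4 ✓; signal on channel 3 ✓ (through signal on channel 4 → signal on channel 3); parameter Z elevated ✓; flag F2 raised ✓; flag F3 raised ✓
(D) process P2 — does not account for signal on channel 4, signal on channel 3
(C) alone accounts for all the evidence.

C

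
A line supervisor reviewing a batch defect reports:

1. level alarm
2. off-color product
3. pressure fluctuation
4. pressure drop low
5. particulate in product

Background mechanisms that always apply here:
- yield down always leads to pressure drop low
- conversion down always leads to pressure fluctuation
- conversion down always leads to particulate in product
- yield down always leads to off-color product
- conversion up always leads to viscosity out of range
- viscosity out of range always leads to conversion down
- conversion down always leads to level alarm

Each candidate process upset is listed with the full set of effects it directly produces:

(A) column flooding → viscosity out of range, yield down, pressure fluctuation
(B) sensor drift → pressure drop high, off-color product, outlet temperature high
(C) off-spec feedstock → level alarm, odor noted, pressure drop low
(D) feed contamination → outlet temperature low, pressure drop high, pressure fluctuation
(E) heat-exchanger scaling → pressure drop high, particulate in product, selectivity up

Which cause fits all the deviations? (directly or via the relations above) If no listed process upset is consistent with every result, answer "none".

Testing each hypothesis:
(A) column flooding — level alarm match (via viscosity out of range → conversion down → level alarm); off-color product match (via yield down → off-color product); pressure fluctuation match; pressure drop low match (via yield down → pressure drop low); particulate in product match (via viscosity out of range → conversion down → particulate in product)
(B) sensor drift — level alarm miss; off-color product match; pressure fluctuation miss; pressure drop low miss; particulate in product miss
(C) off-spec feedstock — level alarm match; off-color product miss; pressure fluctuation miss; pressure drop low match; particulate in product miss
(D) feed contamination — level alarm miss; off-color product miss; pressure fluctuation match; pressure drop low miss; particulate in product miss
(E) heat-exchanger scaling — level alarm miss; off-color product miss; pressure fluctuation miss; pressure drop low miss; particulate in product match
Only (A) is consistent with every observation.

A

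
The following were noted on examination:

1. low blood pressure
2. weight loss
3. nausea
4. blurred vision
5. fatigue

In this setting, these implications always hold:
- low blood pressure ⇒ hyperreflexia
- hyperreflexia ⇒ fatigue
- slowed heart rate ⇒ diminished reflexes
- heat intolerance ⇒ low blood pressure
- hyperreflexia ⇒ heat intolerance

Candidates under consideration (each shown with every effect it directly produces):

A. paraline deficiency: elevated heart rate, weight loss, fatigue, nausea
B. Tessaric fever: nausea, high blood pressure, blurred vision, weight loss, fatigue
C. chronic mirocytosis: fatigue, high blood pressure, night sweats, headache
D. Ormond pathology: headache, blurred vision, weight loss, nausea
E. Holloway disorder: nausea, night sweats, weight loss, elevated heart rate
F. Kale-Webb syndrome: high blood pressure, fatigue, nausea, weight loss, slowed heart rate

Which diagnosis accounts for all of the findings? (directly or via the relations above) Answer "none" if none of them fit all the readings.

none

Per-candidate check:
(A) paraline deficiency — does not account for low blood pressure, blurred vision
(B) Tessaric fever — fails on low blood pressure (predicts high blood pressure, not low blood pressure)
(C) chronic mirocytosis — low blood pressure ✗; weight loss ✗; nausea ✗; blurred vision ✗; fatigue ✓
(D) Ormond pathology — low blood pressure ✗; weight loss ✓; nausea ✓; blurred vision ✓; fatigue ✗
(E) Holloway disorder — does not account for low blood pressure, blurred vision, fatigue
(F) Kale-Webb syndrome — low blood pressure ✗; weight loss ✓; nausea ✓; blurred vision ✗; fatigue ✓
Every candidate fails on at least one observation.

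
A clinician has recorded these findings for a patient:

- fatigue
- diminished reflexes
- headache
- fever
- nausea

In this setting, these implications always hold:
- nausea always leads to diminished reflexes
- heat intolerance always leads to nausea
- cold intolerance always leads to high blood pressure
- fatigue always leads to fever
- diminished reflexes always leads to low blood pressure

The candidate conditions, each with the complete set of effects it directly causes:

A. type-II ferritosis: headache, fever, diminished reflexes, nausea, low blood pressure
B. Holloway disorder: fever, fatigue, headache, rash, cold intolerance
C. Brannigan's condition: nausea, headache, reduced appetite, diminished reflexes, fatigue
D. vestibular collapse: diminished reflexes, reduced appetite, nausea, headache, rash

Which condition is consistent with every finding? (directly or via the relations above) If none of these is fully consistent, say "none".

C

Checking each candidate against the observations:
(A) type-II ferritosis — fatigue miss; diminished reflexes match; headache match; fever match; nausea match
(B) Holloway disorder — fatigue match; diminished reflexes miss; headache match; fever match; nausea miss
(C) Brannigan's condition — fatigue match; diminished reflexes match; headache match; fever match (via fatigue → fever); nausea match
(D) vestibular collapse — fatigue miss; diminished reflexes match; headache match; fever miss; nausea match
(C) is the only candidate with no mismatches.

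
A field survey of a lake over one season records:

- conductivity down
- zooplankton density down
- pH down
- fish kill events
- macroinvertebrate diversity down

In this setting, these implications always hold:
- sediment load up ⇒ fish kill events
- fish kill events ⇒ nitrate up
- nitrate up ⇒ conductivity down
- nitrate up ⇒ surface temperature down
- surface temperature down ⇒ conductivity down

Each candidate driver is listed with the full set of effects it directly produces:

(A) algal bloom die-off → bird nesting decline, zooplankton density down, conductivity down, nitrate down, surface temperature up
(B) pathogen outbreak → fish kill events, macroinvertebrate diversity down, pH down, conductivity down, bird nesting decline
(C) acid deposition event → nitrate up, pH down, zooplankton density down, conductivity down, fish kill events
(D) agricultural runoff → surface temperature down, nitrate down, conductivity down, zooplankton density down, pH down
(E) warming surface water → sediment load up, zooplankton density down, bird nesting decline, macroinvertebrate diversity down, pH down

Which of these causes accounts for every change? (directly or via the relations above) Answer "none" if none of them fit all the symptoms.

E

Testing each hypothesis:
(A) algal bloom die-off — conductivity down match; zooplankton density down match; pH down miss; fish kill events miss; macroinvertebrate diversity down miss
(B) pathogen outbreak — conductivity down match; zooplankton density down miss; pH down match; fish kill events match; macroinvertebrate diversity down match
(C) acid deposition event — does not account for macroinvertebrate diversity down
(D) agricultural runoff — conductivity down match; zooplankton density down match; pH down match; fish kill events miss; macroinvertebrate diversity down miss
(E) warming surface water — conductivity down match (via sediment load up → fish kill events → nitrate up → conductivity down); zooplankton density down match; pH down match; fish kill events match (via sediment load up → fish kill events); macroinvertebrate diversity down match
(E) alone accounts for all the evidence.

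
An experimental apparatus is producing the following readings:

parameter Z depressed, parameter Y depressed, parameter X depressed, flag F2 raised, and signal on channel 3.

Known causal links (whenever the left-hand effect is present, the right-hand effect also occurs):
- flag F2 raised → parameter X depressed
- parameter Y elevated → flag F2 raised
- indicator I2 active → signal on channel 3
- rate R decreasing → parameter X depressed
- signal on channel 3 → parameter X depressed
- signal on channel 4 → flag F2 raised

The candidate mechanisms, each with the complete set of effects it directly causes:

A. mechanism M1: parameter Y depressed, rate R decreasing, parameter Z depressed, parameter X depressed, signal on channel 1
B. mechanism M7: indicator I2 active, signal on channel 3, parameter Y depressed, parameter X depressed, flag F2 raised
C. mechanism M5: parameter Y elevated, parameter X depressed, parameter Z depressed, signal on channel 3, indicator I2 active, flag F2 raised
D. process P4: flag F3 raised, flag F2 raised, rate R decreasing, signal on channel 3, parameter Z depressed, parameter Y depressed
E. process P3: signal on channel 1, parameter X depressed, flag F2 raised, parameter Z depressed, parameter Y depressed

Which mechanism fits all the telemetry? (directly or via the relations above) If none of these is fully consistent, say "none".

Checking each candidate against the observations:
(A) mechanism M1 — does not account for flag F2 raised, signal on channel 3
(B) mechanism M7 — parameter Z depressed ✗; parameter Y depressed ✓; parameter X depressed ✓; flag F2 raised ✓; signal on channel 3 ✓
(C) mechanism M5 — parameter Z depressed ✓; parameter Y depressed ✗; parameter X depressed ✓; flag F2 raised ✓; signal on channel 3 ✓
(D) process P4 — accounts for every observation (parameter X depressed by rate R decreasing → parameter X depressed)
(E) process P3 — parameter Z depressed ✓; parameter Y depressed ✓; parameter X depressed ✓; flag F2 raised ✓; signal on channel 3 ✗
(D) is the only candidate with no mismatches.

D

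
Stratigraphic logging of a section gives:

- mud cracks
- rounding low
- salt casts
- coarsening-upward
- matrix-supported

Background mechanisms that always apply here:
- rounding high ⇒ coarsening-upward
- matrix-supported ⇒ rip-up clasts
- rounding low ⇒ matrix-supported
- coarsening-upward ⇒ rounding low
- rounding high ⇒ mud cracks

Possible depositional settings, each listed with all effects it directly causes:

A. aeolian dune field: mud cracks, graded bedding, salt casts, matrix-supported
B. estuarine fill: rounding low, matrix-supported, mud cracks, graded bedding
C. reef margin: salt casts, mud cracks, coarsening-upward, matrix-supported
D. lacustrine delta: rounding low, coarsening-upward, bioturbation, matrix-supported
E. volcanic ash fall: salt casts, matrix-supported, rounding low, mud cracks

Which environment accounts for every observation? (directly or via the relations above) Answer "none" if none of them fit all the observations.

C

For each candidate, compare predicted effects to what was observed:
(A) aeolian dune field — does not account for rounding low, coarsening-upward
(B) estuarine fill — mud cracks ✓; rounding low ✓; salt casts ✗; coarsening-upward ✗; matrix-supported ✓
(C) reef margin — accounts for every observation (rounding low by coarsening-upward → rounding low)
(D) lacustrine delta — mud cracks ✗; rounding low ✓; salt casts ✗; coarsening-upward ✓; matrix-supported ✓
(E) volcanic ash fall — mud cracks ✓; rounding low ✓; salt casts ✓; coarsening-upward ✗; matrix-supported ✓
(C) alone accounts for all the evidence.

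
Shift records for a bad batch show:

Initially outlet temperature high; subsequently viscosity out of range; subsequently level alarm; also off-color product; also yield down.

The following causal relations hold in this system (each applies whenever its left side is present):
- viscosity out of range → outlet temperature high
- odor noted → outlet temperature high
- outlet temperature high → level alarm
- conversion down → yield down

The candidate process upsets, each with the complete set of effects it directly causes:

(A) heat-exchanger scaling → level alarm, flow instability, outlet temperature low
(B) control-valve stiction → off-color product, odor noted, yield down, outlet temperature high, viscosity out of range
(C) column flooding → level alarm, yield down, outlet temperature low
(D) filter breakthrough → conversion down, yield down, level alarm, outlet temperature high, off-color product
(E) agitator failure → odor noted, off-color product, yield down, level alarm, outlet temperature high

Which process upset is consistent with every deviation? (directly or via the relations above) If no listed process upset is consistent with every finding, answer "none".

Testing each hypothesis:
(A) heat-exchanger scaling — outlet temperature high miss; viscosity out of range miss; level alarm match; off-color product miss; yield down miss
(B) control-valve stiction — outlet temperature high match; viscosity out of range match; level alarm match (through outlet temperature high → level alarm); off-color product match; yield down match
(C) column flooding — fails on outlet temperature high, viscosity out of range, off-color product (predicts outlet temperature low, not outlet temperature high)
(D) filter breakthrough — does not account for viscosity out of range
(E) agitator failure — outlet temperature high match; viscosity out of range miss; level alarm match; off-color product match; yield down match
Only (B) is consistent with every observation.

B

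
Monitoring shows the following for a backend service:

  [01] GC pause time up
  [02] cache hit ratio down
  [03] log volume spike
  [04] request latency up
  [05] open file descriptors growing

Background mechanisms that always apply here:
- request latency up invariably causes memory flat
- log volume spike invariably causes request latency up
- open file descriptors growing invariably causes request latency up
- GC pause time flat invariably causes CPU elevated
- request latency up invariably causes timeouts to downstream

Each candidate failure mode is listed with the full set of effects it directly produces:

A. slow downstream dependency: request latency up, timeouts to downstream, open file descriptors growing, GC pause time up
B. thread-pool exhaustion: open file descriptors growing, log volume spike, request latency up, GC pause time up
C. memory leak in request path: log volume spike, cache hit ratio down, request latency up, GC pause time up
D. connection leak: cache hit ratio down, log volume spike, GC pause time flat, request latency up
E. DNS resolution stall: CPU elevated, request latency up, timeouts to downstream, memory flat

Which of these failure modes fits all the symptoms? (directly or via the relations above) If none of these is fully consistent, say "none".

none

For each candidate, compare predicted effects to what was observed:
(A) slow downstream dependency — GC pause time up +; cache hit ratio down -; log volume spike -; request latency up +; open file descriptors growing +
(B) thread-pool exhaustion — GC pause time up +; cache hit ratio down -; log volume spike +; request latency up +; open file descriptors growing +
(C) memory leak in request path — does not account for open file descriptors growing
(D) connection leak — fails on GC pause time up, open file descriptors growing (predicts GC pause time flat, not GC pause time up)
(E) DNS resolution stall — does not account for GC pause time up, cache hit ratio down, log volume spike, open file descriptors growing
No candidate is consistent with all observations.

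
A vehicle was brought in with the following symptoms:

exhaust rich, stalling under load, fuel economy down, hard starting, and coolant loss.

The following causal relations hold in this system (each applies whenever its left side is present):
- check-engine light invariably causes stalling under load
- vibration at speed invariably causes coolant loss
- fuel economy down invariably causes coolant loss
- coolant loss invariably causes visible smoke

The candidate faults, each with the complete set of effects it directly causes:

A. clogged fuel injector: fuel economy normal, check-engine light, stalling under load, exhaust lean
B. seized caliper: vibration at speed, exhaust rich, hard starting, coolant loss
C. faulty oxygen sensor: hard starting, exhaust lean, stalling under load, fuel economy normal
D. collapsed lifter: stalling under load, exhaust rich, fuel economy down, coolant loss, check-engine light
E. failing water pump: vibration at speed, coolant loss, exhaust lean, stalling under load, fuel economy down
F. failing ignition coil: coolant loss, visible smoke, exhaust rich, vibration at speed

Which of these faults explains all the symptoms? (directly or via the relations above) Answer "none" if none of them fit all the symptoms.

none

Checking each candidate against the observations:
(A) clogged fuel injector — fails on exhaust rich, fuel economy down, hard starting, coolant loss (predicts exhaust lean, not exhaust rich; predicts fuel economy normal, not fuel economy down)
(B) seized caliper — does not account for stalling under load, fuel economy down
(C) faulty oxygen sensor — fails on exhaust rich, fuel economy down, coolant loss (predicts exhaust lean, not exhaust rich; predicts fuel economy normal, not fuel economy down)
(D) collapsed lifter — exhaust rich ✓; stalling under load ✓; fuel economy down ✓; hard starting ✗; coolant loss ✓
(E) failing water pump — fails on exhaust rich, hard starting (predicts exhaust lean, not exhaust rich)
(F) failing ignition coil — does not account for stalling under load, fuel economy down, hard starting
No candidate is consistent with all observations.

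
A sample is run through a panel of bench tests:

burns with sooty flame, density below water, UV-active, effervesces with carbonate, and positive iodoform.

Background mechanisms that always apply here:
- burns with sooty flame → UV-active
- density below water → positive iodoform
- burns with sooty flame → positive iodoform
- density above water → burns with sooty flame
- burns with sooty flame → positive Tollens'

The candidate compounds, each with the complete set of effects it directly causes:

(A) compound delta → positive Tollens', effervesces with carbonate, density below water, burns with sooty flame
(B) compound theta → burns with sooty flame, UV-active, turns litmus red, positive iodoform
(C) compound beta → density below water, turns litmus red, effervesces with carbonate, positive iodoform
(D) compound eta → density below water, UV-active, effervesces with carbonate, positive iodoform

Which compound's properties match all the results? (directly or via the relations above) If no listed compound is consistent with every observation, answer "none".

A

For each candidate, compare predicted effects to what was observed:
(A) compound delta — accounts for every observation (UV-active by burns with sooty flame → UV-active)
(B) compound theta — does not account for density below water, effervesces with carbonate
(C) compound beta — burns with sooty flame ✗; density below water ✓; UV-active ✗; effervesces with carbonate ✓; positive iodoform ✓
(D) compound eta — burns with sooty flame ✗; density below water ✓; UV-active ✓; effervesces with carbonate ✓; positive iodoform ✓
Only (A) is consistent with every observation.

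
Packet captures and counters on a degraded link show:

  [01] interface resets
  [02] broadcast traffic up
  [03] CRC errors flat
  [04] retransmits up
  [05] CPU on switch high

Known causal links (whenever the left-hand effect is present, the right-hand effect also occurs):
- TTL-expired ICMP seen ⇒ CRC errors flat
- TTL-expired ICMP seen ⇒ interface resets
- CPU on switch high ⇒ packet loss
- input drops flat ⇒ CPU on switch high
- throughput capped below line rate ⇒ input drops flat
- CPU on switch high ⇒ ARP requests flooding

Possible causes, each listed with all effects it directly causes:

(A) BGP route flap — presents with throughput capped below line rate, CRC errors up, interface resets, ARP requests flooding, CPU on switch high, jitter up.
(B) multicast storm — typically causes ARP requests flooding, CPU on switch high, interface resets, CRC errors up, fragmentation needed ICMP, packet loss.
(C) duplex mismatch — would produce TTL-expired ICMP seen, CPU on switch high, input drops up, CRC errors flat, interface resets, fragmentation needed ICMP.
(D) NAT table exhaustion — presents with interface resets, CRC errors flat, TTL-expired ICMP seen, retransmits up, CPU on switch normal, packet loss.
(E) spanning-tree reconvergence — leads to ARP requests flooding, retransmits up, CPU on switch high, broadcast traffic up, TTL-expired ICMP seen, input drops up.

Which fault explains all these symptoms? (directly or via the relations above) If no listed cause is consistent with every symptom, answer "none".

Per-candidate check:
(A) BGP route flap — interface resets +; broadcast traffic up -; CRC errors flat -; retransmits up -; CPU on switch high +
(B) multicast storm — interface resets +; broadcast traffic up -; CRC errors flat -; retransmits up -; CPU on switch high +
(C) duplex mismatch — does not account for broadcast traffic up, retransmits up
(D) NAT table exhaustion — interface resets +; broadcast traffic up -; CRC errors flat +; retransmits up +; CPU on switch high -
(E) spanning-tree reconvergence — accounts for every observation (interface resets through TTL-expired ICMP seen → interface resets)
Only (E) is consistent with every observation.

E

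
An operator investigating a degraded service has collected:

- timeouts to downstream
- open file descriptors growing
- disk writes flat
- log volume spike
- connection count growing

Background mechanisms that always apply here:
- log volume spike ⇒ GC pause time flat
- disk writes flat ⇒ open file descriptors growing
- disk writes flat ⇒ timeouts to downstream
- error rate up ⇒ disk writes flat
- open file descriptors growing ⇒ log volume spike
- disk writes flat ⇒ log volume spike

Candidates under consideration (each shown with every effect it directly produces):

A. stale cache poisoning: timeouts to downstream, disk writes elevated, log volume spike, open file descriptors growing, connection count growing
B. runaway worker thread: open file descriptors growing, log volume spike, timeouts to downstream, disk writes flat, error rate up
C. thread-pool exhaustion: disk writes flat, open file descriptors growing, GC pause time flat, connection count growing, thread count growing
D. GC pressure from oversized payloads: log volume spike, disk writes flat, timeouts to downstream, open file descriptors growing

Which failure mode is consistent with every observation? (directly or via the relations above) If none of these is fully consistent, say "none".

C

For each candidate, compare predicted effects to what was observed:
(A) stale cache poisoning — timeouts to downstream yes; open file descriptors growing yes; disk writes flat NO; log volume spike yes; connection count growing yes
(B) runaway worker thread — timeouts to downstream yes; open file descriptors growing yes; disk writes flat yes; log volume spike yes; connection count growing NO
(C) thread-pool exhaustion — timeouts to downstream yes (through disk writes flat → timeouts to downstream); open file descriptors growing yes; disk writes flat yes; log volume spike yes (through open file descriptors growing → log volume spike); connection count growing yes
(D) GC pressure from oversized payloads — timeouts to downstream yes; open file descriptors growing yes; disk writes flat yes; log volume spike yes; connection count growing NO
(C) is the only candidate with no mismatches.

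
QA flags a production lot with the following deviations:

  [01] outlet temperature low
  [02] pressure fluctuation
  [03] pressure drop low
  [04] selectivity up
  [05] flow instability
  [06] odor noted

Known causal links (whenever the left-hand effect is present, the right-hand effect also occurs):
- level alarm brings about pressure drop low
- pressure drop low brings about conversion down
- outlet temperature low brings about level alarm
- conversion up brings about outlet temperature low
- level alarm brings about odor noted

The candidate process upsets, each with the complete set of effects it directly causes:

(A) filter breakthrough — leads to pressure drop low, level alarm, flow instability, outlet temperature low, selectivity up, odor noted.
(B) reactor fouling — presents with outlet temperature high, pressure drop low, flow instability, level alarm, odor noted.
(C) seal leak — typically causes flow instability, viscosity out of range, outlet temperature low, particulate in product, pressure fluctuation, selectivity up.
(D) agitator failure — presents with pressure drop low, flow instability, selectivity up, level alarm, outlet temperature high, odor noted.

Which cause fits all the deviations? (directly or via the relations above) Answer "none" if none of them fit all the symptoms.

C

Per-candidate check:
(A) filter breakthrough — does not account for pressure fluctuation
(B) reactor fouling — outlet temperature low NO; pressure fluctuation NO; pressure drop low yes; selectivity up NO; flow instability yes; odor noted yes
(C) seal leak — accounts for every observation (pressure drop low by outlet temperature low → level alarm → pressure drop low)
(D) agitator failure — outlet temperature low NO; pressure fluctuation NO; pressure drop low yes; selectivity up yes; flow instability yes; odor noted yes
Only (C) is consistent with every observation.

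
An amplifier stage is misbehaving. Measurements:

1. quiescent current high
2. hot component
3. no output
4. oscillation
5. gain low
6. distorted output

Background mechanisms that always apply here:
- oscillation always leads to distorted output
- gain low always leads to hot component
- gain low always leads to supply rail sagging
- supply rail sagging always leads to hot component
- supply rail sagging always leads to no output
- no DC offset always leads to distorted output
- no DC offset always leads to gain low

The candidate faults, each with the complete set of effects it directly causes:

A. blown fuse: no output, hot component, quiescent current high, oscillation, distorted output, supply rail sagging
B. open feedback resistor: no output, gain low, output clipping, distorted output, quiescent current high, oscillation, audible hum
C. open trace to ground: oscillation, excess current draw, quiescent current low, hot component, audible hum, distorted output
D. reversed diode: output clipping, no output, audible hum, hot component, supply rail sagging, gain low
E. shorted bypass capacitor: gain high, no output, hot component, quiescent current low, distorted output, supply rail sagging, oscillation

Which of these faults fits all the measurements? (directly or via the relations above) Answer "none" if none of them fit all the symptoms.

Per-candidate check:
(A) blown fuse — does not account for gain low
(B) open feedback resistor — accounts for every observation (hot component by gain low → hot component)
(C) open trace to ground — quiescent current high NO; hot component yes; no output NO; oscillation yes; gain low NO; distorted output yes
(D) reversed diode — does not account for quiescent current high, oscillation, distorted output
(E) shorted bypass capacitor — quiescent current high NO; hot component yes; no output yes; oscillation yes; gain low NO; distorted output yes
(B) is the only candidate with no mismatches.

B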